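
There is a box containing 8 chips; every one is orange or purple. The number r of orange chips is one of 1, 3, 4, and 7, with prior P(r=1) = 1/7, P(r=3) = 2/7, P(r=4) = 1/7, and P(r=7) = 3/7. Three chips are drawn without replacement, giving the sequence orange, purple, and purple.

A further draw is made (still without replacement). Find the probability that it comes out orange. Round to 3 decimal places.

Under each hypothesis, the probability of the observed sequence is: P(data | r = 1) = (1/8)(7/7)(6/6) = 1/8; P(data | r = 3) = (3/8)(5/7)(4/6) = 5/28; P(data | r = 4) = (4/8)(4/7)(3/6) = 1/7; P(data | r = 7) = (7/8)(1/7)(0/6) = 0.
Multiplying each by its prior: 1/7 · 1/8 = 1/56, 2/7 · 5/28 = 5/98, 1/7 · 1/7 = 1/49, 3/7 · 0 = 0; these sum to 5/56.
The posterior is then P(r = 1 | data) = 1/5, P(r = 3 | data) = 4/7, P(r = 4 | data) = 8/35, P(r = 7 | data) = 0.
Averaging over the posterior, P(orange next | data) = (0)(1/5) + (2/5)(4/7) + (3/5)(8/35) = 64/175.

0.366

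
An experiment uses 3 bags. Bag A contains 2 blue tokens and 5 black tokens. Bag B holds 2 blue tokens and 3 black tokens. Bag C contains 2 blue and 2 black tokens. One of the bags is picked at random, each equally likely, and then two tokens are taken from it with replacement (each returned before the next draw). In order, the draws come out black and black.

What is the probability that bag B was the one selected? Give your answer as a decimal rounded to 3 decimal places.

0.321

Compute the likelihood of the observed sequence for each case: P(data | bag A) = (5/7)(5/7) = 0.5102; P(data | bag B) = (3/5)(3/5) = 0.36; P(data | bag C) = (2/4)(2/4) = 0.25.
Weighting by the prior gives 1/3 · 0.5102 = 0.17007, 1/3 · 0.36 = 0.12, 1/3 · 0.25 = 0.083333; these sum to 0.3734.
By Bayes' rule, P(bag B | data) = (0.12) / (0.3734) = 0.32137.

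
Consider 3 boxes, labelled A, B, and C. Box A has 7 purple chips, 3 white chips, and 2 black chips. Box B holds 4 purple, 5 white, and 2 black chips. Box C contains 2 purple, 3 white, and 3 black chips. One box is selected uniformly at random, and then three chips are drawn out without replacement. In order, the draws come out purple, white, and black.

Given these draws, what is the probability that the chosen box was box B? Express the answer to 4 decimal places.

0.3212

Under each hypothesis, the probability of the observed sequence is: P(data | box A) = (7/12)(3/11)(2/10) = 0.031818; P(data | box B) = (4/11)(5/10)(2/9) = 0.040404; P(data | box C) = (2/8)(3/7)(3/6) = 0.053571.
The prior-weighted likelihoods are 1/3 · 0.031818 = 0.010606, 1/3 · 0.040404 = 0.013468, 1/3 · 0.053571 = 0.017857; with total 0.041931.
Therefore the posterior P(box B | data) = (0.013468) / (0.041931) = 0.32119.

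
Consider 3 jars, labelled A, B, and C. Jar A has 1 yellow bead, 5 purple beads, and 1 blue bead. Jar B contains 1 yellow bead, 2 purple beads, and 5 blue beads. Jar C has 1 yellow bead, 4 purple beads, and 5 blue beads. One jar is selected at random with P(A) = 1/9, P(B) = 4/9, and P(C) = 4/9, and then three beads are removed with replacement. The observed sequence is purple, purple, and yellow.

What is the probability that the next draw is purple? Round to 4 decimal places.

For each hypothesis, P(data | H) works out to: P(data | jar A) = (5/7)(5/7)(1/7) = 0.072886; P(data | jar B) = (2/8)(2/8)(1/8) = 0.0078125; P(data | jar C) = (4/10)(4/10)(1/10) = 0.016.
Multiplying each by its prior: 1/9 · 0.072886 = 0.0080985, 4/9 · 0.0078125 = 0.0034722, 4/9 · 0.016 = 0.0071111; these sum to 0.018682.
Dividing through by the total gives posterior P(jar A | data) = 0.4335, P(jar B | data) = 0.18586, P(jar C | data) = 0.38064.
Averaging over the posterior, P(purple next | data) = (5/7)(0.4335) + (1/4)(0.18586) + (2/5)(0.38064) = 0.50836.

0.5084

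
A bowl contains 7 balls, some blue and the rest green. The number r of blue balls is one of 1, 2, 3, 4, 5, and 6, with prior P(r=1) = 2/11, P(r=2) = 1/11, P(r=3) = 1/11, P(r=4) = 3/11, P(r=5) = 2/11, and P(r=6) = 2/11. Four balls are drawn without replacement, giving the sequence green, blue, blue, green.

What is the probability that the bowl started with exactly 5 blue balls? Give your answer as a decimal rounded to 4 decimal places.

Compute the likelihood of the observed sequence for each case: P(data | r = 1) = (6/7)(1/6)(0/5) = 0; P(data | r = 2) = (5/7)(2/6)(1/5)(4/4) = 1/21; P(data | r = 3) = (4/7)(3/6)(2/5)(3/4) = 3/35; P(data | r = 4) = (3/7)(4/6)(3/5)(2/4) = 3/35; P(data | r = 5) = (2/7)(5/6)(4/5)(1/4) = 1/21; P(data | r = 6) = (1/7)(6/6)(5/5)(0/4) = 0.
The prior-weighted likelihoods are 2/11 · 0 = 0, 1/11 · 1/21 = 1/231, 1/11 · 3/35 = 3/385, 3/11 · 3/35 = 9/385, 2/11 · 1/21 = 2/231, 2/11 · 0 = 0; these sum to 17/385.
By Bayes' rule, P(r = 5 | data) = (2/231) / (17/385) = 10/51.

0.1961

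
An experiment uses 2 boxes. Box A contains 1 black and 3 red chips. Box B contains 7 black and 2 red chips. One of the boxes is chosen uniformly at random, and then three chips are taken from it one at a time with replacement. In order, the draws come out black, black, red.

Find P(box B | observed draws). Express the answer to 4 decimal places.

Under each hypothesis, the probability of the observed sequence is: P(data | box A) = (1/4)(1/4)(3/4) = 0.046875; P(data | box B) = (7/9)(7/9)(2/9) = 0.13443.
The prior-weighted likelihoods are 1/2 · 0.046875 = 0.023438, 1/2 · 0.13443 = 0.067215; these sum to 0.090653.
Therefore the posterior P(box B | data) = (0.067215) / (0.090653) = 0.74146.

0.7415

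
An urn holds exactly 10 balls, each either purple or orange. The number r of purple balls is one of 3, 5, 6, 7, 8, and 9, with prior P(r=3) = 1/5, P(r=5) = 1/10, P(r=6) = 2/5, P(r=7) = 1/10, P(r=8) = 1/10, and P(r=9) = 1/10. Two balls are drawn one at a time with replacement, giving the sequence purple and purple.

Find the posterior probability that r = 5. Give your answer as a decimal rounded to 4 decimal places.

Compute the likelihood of the observed sequence for each case: P(data | r = 3) = (3/10)(3/10) = 9/100; P(data | r = 5) = (5/10)(5/10) = 1/4; P(data | r = 6) = (6/10)(6/10) = 9/25; P(data | r = 7) = (7/10)(7/10) = 49/100; P(data | r = 8) = (8/10)(8/10) = 16/25; P(data | r = 9) = (9/10)(9/10) = 81/100.
The prior-weighted likelihoods are 1/5 · 9/100 = 9/500, 1/10 · 1/4 = 1/40, 2/5 · 9/25 = 18/125, 1/10 · 49/100 = 49/1000, 1/10 · 16/25 = 8/125, 1/10 · 81/100 = 81/1000; with total 381/1000.
By Bayes' rule, P(r = 5 | data) = (1/40) / (381/1000) = 25/381.

0.0656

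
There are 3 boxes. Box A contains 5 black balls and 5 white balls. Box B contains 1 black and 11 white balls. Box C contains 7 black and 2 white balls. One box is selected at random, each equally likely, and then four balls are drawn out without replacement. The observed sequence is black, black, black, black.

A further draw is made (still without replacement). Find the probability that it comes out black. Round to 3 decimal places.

For each hypothesis, P(data | H) works out to: P(data | box A) = (5/10)(4/9)(3/8)(2/7) = 1/42; P(data | box B) = (1/12)(0/11) = 0; P(data | box C) = (7/9)(6/8)(5/7)(4/6) = 5/18.
Multiplying each by its prior: 1/3 · 1/42 = 1/126, 1/3 · 0 = 0, 1/3 · 5/18 = 5/54; these sum to 19/189.
Dividing through by the total gives posterior P(box A | data) = 3/38, P(box B | data) = 0, P(box C | data) = 35/38.
Averaging over the posterior, P(black next | data) = (1/6)(3/38) + (3/5)(35/38) = 43/76.

0.566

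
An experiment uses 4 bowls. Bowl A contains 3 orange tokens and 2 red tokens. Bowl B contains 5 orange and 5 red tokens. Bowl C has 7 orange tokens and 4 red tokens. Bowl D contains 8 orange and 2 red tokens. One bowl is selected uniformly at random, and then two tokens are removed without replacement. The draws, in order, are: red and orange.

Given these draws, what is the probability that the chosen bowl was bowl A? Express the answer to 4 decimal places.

0.2970

Under each hypothesis, the probability of the observed sequence is: P(data | bowl A) = (2/5)(3/4) = 3/10; P(data | bowl B) = (5/10)(5/9) = 5/18; P(data | bowl C) = (4/11)(7/10) = 14/55; P(data | bowl D) = (2/10)(8/9) = 8/45.
Weighting by the prior gives 1/4 · 3/10 = 3/40, 1/4 · 5/18 = 5/72, 1/4 · 14/55 = 7/110, 1/4 · 8/45 = 2/45; summing to 25/99.
So P(bowl A | data) = (3/40) / (25/99) = 297/1000.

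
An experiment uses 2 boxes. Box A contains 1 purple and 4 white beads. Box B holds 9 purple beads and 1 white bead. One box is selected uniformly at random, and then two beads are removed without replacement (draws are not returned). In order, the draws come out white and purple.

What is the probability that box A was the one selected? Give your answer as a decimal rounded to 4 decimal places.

0.6667

Under each hypothesis, the probability of the observed sequence is: P(data | box A) = (4/5)(1/4) = 1/5; P(data | box B) = (1/10)(9/9) = 1/10.
The prior-weighted likelihoods are 1/2 · 1/5 = 1/10, 1/2 · 1/10 = 1/20; these sum to 3/20.
By Bayes' rule, P(box A | data) = (1/10) / (3/20) = 2/3.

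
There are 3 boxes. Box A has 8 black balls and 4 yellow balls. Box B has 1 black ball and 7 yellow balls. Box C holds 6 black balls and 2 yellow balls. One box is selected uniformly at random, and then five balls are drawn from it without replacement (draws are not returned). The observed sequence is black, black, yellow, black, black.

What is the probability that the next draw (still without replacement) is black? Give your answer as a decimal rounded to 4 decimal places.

For each hypothesis, P(data | H) works out to: P(data | box A) = (8/12)(7/11)(4/10)(6/9)(5/8) = 0.070707; P(data | box B) = (1/8)(0/7) = 0; P(data | box C) = (6/8)(5/7)(2/6)(4/5)(3/4) = 0.10714.
Weighting by the prior gives 1/3 · 0.070707 = 0.023569, 1/3 · 0 = 0, 1/3 · 0.10714 = 0.035714; with total 0.059283.
The posterior is then P(box A | data) = 0.39757, P(box B | data) = 0, P(box C | data) = 0.60243.
The predictive probability is P(black next | data) = (4/7)(0.39757) + (2/3)(0.60243) = 0.6288.

0.6288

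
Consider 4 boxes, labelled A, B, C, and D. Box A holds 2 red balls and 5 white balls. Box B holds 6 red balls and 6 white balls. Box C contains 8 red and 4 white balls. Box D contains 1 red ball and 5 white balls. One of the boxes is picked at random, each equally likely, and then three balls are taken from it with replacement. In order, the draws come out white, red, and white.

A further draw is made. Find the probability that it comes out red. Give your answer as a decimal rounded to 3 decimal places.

0.375

Compute the likelihood of the observed sequence for each case: P(data | box A) = (5/7)(2/7)(5/7) = 0.14577; P(data | box B) = (6/12)(6/12)(6/12) = 0.125; P(data | box C) = (4/12)(8/12)(4/12) = 0.074074; P(data | box D) = (5/6)(1/6)(5/6) = 0.11574.
Weighting by the prior gives 1/4 · 0.14577 = 0.036443, 1/4 · 0.125 = 0.03125, 1/4 · 0.074074 = 0.018519, 1/4 · 0.11574 = 0.028935; with total 0.11515.
Normalising, the posterior is P(box A | data) = 0.31649, P(box B | data) = 0.27139, P(box C | data) = 0.16083, P(box D | data) = 0.25129.
So P(red next | data) = Σ P(red next | H) P(H | data) = (2/7)(0.31649) + (1/2)(0.27139) + (2/3)(0.16083) + (1/6)(0.25129) = 0.37522.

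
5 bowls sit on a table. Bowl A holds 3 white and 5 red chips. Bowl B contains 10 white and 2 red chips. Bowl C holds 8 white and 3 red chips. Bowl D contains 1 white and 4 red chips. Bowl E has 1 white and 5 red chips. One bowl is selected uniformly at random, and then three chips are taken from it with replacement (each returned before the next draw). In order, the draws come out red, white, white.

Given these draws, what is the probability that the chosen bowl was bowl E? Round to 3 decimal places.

For each hypothesis, P(data | H) works out to: P(data | bowl A) = (5/8)(3/8)(3/8) = 0.087891; P(data | bowl B) = (2/12)(10/12)(10/12) = 0.11574; P(data | bowl C) = (3/11)(8/11)(8/11) = 0.14425; P(data | bowl D) = (4/5)(1/5)(1/5) = 0.032; P(data | bowl E) = (5/6)(1/6)(1/6) = 0.023148.
The prior-weighted likelihoods are 1/5 · 0.087891 = 0.017578, 1/5 · 0.11574 = 0.023148, 1/5 · 0.14425 = 0.02885, 1/5 · 0.032 = 0.0064, 1/5 · 0.023148 = 0.0046296; with total 0.080606.
By Bayes' rule, P(bowl E | data) = (0.0046296) / (0.080606) = 0.057435.

0.057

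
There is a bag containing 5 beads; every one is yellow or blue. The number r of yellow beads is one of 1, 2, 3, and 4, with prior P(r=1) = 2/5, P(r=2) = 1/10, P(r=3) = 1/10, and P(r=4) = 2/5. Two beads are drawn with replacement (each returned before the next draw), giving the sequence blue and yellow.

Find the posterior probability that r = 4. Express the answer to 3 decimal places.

Under each hypothesis, the probability of the observed sequence is: P(data | r = 1) = (4/5)(1/5) = 4/25; P(data | r = 2) = (3/5)(2/5) = 6/25; P(data | r = 3) = (2/5)(3/5) = 6/25; P(data | r = 4) = (1/5)(4/5) = 4/25.
Weighting by the prior gives 2/5 · 4/25 = 8/125, 1/10 · 6/25 = 3/125, 1/10 · 6/25 = 3/125, 2/5 · 4/25 = 8/125; these sum to 22/125.
Hence P(r = 4 | data) = (8/125) / (22/125) = 4/11.

0.364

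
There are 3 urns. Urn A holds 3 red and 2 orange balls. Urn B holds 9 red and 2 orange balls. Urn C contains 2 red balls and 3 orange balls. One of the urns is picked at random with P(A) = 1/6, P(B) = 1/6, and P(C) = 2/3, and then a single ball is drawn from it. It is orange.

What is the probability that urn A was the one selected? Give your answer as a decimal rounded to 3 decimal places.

0.134

Under each hypothesis, the probability of this draw is: P(data | urn A) = (2/5) = 2/5; P(data | urn B) = (2/11) = 2/11; P(data | urn C) = (3/5) = 3/5.
Multiplying each by its prior: 1/6 · 2/5 = 1/15, 1/6 · 2/11 = 1/33, 2/3 · 3/5 = 2/5; summing to 82/165.
Therefore the posterior P(urn A | data) = (1/15) / (82/165) = 11/82.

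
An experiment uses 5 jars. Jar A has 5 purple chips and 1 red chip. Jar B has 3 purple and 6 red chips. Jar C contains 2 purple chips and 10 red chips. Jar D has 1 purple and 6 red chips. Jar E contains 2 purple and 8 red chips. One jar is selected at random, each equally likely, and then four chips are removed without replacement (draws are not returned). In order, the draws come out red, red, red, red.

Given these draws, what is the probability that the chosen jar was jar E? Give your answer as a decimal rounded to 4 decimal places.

0.2554

Under each hypothesis, the probability of the observed sequence is: P(data | jar A) = (1/6)(0/5) = 0; P(data | jar B) = (6/9)(5/8)(4/7)(3/6) = 5/42; P(data | jar C) = (10/12)(9/11)(8/10)(7/9) = 14/33; P(data | jar D) = (6/7)(5/6)(4/5)(3/4) = 3/7; P(data | jar E) = (8/10)(7/9)(6/8)(5/7) = 1/3.
Multiplying each by its prior: 1/5 · 0 = 0, 1/5 · 5/42 = 1/42, 1/5 · 14/33 = 14/165, 1/5 · 3/7 = 3/35, 1/5 · 1/3 = 1/15; summing to 201/770.
So P(jar E | data) = (1/15) / (201/770) = 154/603.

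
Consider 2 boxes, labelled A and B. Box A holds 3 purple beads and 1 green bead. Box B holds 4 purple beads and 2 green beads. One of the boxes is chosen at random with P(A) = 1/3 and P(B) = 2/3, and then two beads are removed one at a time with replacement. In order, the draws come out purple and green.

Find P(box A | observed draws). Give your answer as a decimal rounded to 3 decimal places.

0.297

Under each hypothesis, the probability of the observed sequence is: P(data | box A) = (3/4)(1/4) = 3/16; P(data | box B) = (4/6)(2/6) = 2/9.
The prior-weighted likelihoods are 1/3 · 3/16 = 1/16, 2/3 · 2/9 = 4/27; with total 91/432.
Therefore the posterior P(box A | data) = (1/16) / (91/432) = 27/91.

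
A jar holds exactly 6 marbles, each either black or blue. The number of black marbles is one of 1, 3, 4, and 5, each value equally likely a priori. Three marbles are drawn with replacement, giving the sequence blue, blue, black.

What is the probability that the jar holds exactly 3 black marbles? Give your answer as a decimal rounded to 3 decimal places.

For each hypothesis, P(data | H) works out to: P(data | r = 1) = (5/6)(5/6)(1/6) = 25/216; P(data | r = 3) = (3/6)(3/6)(3/6) = 1/8; P(data | r = 4) = (2/6)(2/6)(4/6) = 2/27; P(data | r = 5) = (1/6)(1/6)(5/6) = 5/216.
Weighting by the prior gives 1/4 · 25/216 = 25/864, 1/4 · 1/8 = 1/32, 1/4 · 2/27 = 1/54, 1/4 · 5/216 = 5/864; these sum to 73/864.
So P(r = 3 | data) = (1/32) / (73/864) = 27/73.

0.370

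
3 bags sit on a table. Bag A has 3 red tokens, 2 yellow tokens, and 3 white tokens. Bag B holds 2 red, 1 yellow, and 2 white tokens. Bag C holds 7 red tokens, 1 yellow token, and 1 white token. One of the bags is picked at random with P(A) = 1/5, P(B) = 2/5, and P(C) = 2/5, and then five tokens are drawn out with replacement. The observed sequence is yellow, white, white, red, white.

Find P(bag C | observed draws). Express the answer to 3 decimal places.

Under each hypothesis, the probability of the observed sequence is: P(data | bag A) = (2/8)(3/8)(3/8)(3/8)(3/8) = 0.0049438; P(data | bag B) = (1/5)(2/5)(2/5)(2/5)(2/5) = 0.00512; P(data | bag C) = (1/9)(1/9)(1/9)(7/9)(1/9) = 0.00011855.
Weighting by the prior gives 1/5 · 0.0049438 = 0.00098877, 2/5 · 0.00512 = 0.002048, 2/5 · 0.00011855 = 4.7418e-05; summing to 0.0030842.
By Bayes' rule, P(bag C | data) = (4.7418e-05) / (0.0030842) = 0.015375.

0.015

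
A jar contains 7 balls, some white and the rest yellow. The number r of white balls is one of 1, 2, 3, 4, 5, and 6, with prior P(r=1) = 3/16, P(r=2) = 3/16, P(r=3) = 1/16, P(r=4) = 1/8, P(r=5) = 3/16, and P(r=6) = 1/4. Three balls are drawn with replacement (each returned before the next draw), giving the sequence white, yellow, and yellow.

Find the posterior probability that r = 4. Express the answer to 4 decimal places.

Compute the likelihood of the observed sequence for each case: P(data | r = 1) = (1/7)(6/7)(6/7) = 0.10496; P(data | r = 2) = (2/7)(5/7)(5/7) = 0.14577; P(data | r = 3) = (3/7)(4/7)(4/7) = 0.13994; P(data | r = 4) = (4/7)(3/7)(3/7) = 0.10496; P(data | r = 5) = (5/7)(2/7)(2/7) = 0.058309; P(data | r = 6) = (6/7)(1/7)(1/7) = 0.017493.
The prior-weighted likelihoods are 3/16 · 0.10496 = 0.019679, 3/16 · 0.14577 = 0.027332, 1/16 · 0.13994 = 0.0087464, 1/8 · 0.10496 = 0.01312, 3/16 · 0.058309 = 0.010933, 1/4 · 0.017493 = 0.0043732; these sum to 0.084184.
Hence P(r = 4 | data) = (0.01312) / (0.084184) = 0.15584.

0.1558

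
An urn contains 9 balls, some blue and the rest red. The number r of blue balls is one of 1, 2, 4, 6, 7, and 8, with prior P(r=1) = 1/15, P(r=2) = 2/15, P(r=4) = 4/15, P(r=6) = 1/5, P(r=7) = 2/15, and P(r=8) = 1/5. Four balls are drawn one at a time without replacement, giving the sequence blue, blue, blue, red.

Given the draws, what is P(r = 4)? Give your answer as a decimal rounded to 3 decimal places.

0.141

Under each hypothesis, the probability of the observed sequence is: P(data | r = 1) = (1/9)(0/8) = 0; P(data | r = 2) = (2/9)(1/8)(0/7) = 0; P(data | r = 4) = (4/9)(3/8)(2/7)(5/6) = 5/126; P(data | r = 6) = (6/9)(5/8)(4/7)(3/6) = 5/42; P(data | r = 7) = (7/9)(6/8)(5/7)(2/6) = 5/36; P(data | r = 8) = (8/9)(7/8)(6/7)(1/6) = 1/9.
Weighting by the prior gives 1/15 · 0 = 0, 2/15 · 0 = 0, 4/15 · 5/126 = 2/189, 1/5 · 5/42 = 1/42, 2/15 · 5/36 = 1/54, 1/5 · 1/9 = 1/45; summing to 71/945.
By Bayes' rule, P(r = 4 | data) = (2/189) / (71/945) = 10/71.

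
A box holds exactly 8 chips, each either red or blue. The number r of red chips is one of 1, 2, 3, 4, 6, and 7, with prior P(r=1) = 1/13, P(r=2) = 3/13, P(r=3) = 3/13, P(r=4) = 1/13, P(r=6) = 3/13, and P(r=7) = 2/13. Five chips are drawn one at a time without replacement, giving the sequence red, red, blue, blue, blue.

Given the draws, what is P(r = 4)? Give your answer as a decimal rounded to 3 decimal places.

0.138

For each hypothesis, P(data | H) works out to: P(data | r = 1) = (1/8)(0/7) = 0; P(data | r = 2) = (2/8)(1/7)(6/6)(5/5)(4/4) = 0.035714; P(data | r = 3) = (3/8)(2/7)(5/6)(4/5)(3/4) = 0.053571; P(data | r = 4) = (4/8)(3/7)(4/6)(3/5)(2/4) = 0.042857; P(data | r = 6) = (6/8)(5/7)(2/6)(1/5)(0/4) = 0; P(data | r = 7) = (7/8)(6/7)(1/6)(0/5) = 0.
The prior-weighted likelihoods are 1/13 · 0 = 0, 3/13 · 0.035714 = 0.0082418, 3/13 · 0.053571 = 0.012363, 1/13 · 0.042857 = 0.0032967, 3/13 · 0 = 0, 2/13 · 0 = 0; with total 0.023901.
So P(r = 4 | data) = (0.0032967) / (0.023901) = 0.13793.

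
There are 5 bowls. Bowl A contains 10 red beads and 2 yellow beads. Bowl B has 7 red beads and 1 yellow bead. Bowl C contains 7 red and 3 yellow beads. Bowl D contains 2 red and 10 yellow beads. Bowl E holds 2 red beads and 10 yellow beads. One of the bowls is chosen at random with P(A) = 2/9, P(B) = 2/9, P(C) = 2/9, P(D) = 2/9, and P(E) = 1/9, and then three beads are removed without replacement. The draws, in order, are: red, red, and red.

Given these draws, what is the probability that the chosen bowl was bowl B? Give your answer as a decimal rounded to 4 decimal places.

For each hypothesis, P(data | H) works out to: P(data | bowl A) = (10/12)(9/11)(8/10) = 6/11; P(data | bowl B) = (7/8)(6/7)(5/6) = 5/8; P(data | bowl C) = (7/10)(6/9)(5/8) = 7/24; P(data | bowl D) = (2/12)(1/11)(0/10) = 0; P(data | bowl E) = (2/12)(1/11)(0/10) = 0.
Multiplying each by its prior: 2/9 · 6/11 = 4/33, 2/9 · 5/8 = 5/36, 2/9 · 7/24 = 7/108, 2/9 · 0 = 0, 1/9 · 0 = 0; these sum to 193/594.
Therefore the posterior P(bowl B | data) = (5/36) / (193/594) = 165/386.

0.4275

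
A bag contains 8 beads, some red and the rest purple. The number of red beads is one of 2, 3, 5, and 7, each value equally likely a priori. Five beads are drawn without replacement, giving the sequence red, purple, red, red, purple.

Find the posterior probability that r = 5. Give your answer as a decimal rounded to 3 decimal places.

0.750

Compute the likelihood of the observed sequence for each case: P(data | r = 2) = (2/8)(6/7)(1/6)(0/5) = 0; P(data | r = 3) = (3/8)(5/7)(2/6)(1/5)(4/4) = 1/56; P(data | r = 5) = (5/8)(3/7)(4/6)(3/5)(2/4) = 3/56; P(data | r = 7) = (7/8)(1/7)(6/6)(5/5)(0/4) = 0.
The prior-weighted likelihoods are 1/4 · 0 = 0, 1/4 · 1/56 = 1/224, 1/4 · 3/56 = 3/224, 1/4 · 0 = 0; with total 1/56.
So P(r = 5 | data) = (3/224) / (1/56) = 3/4.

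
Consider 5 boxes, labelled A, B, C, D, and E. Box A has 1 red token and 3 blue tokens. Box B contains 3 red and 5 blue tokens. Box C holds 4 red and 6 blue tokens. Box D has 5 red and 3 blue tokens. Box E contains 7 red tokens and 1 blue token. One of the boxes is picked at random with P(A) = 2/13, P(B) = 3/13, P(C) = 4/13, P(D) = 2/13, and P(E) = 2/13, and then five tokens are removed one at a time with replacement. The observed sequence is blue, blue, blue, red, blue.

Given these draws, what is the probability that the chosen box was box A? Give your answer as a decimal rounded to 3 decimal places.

Compute the likelihood of the observed sequence for each case: P(data | box A) = (3/4)(3/4)(3/4)(1/4)(3/4) = 0.079102; P(data | box B) = (5/8)(5/8)(5/8)(3/8)(5/8) = 0.05722; P(data | box C) = (6/10)(6/10)(6/10)(4/10)(6/10) = 0.05184; P(data | box D) = (3/8)(3/8)(3/8)(5/8)(3/8) = 0.01236; P(data | box E) = (1/8)(1/8)(1/8)(7/8)(1/8) = 0.00021362.
Weighting by the prior gives 2/13 · 0.079102 = 0.012169, 3/13 · 0.05722 = 0.013205, 4/13 · 0.05184 = 0.015951, 2/13 · 0.01236 = 0.0019015, 2/13 · 0.00021362 = 3.2865e-05; with total 0.043259.
Therefore the posterior P(box A | data) = (0.012169) / (0.043259) = 0.28131.

0.281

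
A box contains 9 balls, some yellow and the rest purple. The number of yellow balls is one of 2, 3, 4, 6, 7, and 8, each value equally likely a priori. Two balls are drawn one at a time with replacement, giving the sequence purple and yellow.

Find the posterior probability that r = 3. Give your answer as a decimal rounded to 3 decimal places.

0.196

Compute the likelihood of the observed sequence for each case: P(data | r = 2) = (7/9)(2/9) = 14/81; P(data | r = 3) = (6/9)(3/9) = 2/9; P(data | r = 4) = (5/9)(4/9) = 20/81; P(data | r = 6) = (3/9)(6/9) = 2/9; P(data | r = 7) = (2/9)(7/9) = 14/81; P(data | r = 8) = (1/9)(8/9) = 8/81.
Weighting by the prior gives 1/6 · 14/81 = 7/243, 1/6 · 2/9 = 1/27, 1/6 · 20/81 = 10/243, 1/6 · 2/9 = 1/27, 1/6 · 14/81 = 7/243, 1/6 · 8/81 = 4/243; with total 46/243.
Hence P(r = 3 | data) = (1/27) / (46/243) = 9/46.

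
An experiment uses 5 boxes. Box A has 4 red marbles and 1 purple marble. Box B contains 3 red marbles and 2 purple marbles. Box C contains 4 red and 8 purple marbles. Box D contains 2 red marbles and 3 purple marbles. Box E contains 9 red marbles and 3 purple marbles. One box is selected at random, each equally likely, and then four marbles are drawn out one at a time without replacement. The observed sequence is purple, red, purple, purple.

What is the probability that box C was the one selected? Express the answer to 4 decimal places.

0.5197

Under each hypothesis, the probability of the observed sequence is: P(data | box A) = (1/5)(4/4)(0/3) = 0; P(data | box B) = (2/5)(3/4)(1/3)(0/2) = 0; P(data | box C) = (8/12)(4/11)(7/10)(6/9) = 0.11313; P(data | box D) = (3/5)(2/4)(2/3)(1/2) = 0.1; P(data | box E) = (3/12)(9/11)(2/10)(1/9) = 0.0045455.
The prior-weighted likelihoods are 1/5 · 0 = 0, 1/5 · 0 = 0, 1/5 · 0.11313 = 0.022626, 1/5 · 0.1 = 0.02, 1/5 · 0.0045455 = 0.00090909; summing to 0.043535.
Hence P(box C | data) = (0.022626) / (0.043535) = 0.51972.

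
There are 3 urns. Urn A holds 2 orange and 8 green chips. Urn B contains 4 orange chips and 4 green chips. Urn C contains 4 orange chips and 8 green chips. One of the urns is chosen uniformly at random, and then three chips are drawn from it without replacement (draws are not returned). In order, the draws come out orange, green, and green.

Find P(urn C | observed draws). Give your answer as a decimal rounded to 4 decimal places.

Under each hypothesis, the probability of the observed sequence is: P(data | urn A) = (2/10)(8/9)(7/8) = 0.15556; P(data | urn B) = (4/8)(4/7)(3/6) = 0.14286; P(data | urn C) = (4/12)(8/11)(7/10) = 0.1697.
The prior-weighted likelihoods are 1/3 · 0.15556 = 0.051852, 1/3 · 0.14286 = 0.047619, 1/3 · 0.1697 = 0.056566; these sum to 0.15604.
Therefore the posterior P(urn C | data) = (0.056566) / (0.15604) = 0.36252.

0.3625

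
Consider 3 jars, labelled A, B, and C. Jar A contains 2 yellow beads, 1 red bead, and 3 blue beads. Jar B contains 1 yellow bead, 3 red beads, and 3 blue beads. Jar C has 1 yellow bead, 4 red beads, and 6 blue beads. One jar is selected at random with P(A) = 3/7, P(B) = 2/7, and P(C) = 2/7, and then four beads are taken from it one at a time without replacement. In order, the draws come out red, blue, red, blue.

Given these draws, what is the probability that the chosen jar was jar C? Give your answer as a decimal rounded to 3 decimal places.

Under each hypothesis, the probability of the observed sequence is: P(data | jar A) = (1/6)(3/5)(0/4) = 0; P(data | jar B) = (3/7)(3/6)(2/5)(2/4) = 0.042857; P(data | jar C) = (4/11)(6/10)(3/9)(5/8) = 0.045455.
Multiplying each by its prior: 3/7 · 0 = 0, 2/7 · 0.042857 = 0.012245, 2/7 · 0.045455 = 0.012987; with total 0.025232.
By Bayes' rule, P(jar C | data) = (0.012987) / (0.025232) = 0.51471.

0.515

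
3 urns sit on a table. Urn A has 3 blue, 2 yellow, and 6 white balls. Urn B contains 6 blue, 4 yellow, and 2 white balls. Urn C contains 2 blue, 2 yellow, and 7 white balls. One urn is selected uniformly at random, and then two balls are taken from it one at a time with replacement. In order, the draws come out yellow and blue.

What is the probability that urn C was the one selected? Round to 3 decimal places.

Compute the likelihood of the observed sequence for each case: P(data | urn A) = (2/11)(3/11) = 0.049587; P(data | urn B) = (4/12)(6/12) = 0.16667; P(data | urn C) = (2/11)(2/11) = 0.033058.
Multiplying each by its prior: 1/3 · 0.049587 = 0.016529, 1/3 · 0.16667 = 0.055556, 1/3 · 0.033058 = 0.011019; with total 0.083104.
Therefore the posterior P(urn C | data) = (0.011019) / (0.083104) = 0.1326.

0.133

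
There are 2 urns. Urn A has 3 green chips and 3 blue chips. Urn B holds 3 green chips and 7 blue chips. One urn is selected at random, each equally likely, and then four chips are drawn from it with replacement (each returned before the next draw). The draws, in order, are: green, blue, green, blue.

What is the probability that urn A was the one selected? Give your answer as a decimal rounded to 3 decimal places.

Under each hypothesis, the probability of the observed sequence is: P(data | urn A) = (3/6)(3/6)(3/6)(3/6) = 0.0625; P(data | urn B) = (3/10)(7/10)(3/10)(7/10) = 0.0441.
The prior-weighted likelihoods are 1/2 · 0.0625 = 0.03125, 1/2 · 0.0441 = 0.02205; these sum to 0.0533.
Therefore the posterior P(urn A | data) = (0.03125) / (0.0533) = 0.5863.

0.586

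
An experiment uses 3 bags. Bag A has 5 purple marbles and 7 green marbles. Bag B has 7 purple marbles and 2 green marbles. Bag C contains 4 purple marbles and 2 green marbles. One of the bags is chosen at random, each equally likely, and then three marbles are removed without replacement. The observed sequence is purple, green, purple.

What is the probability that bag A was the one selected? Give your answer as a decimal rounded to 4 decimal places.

0.2244

For each hypothesis, P(data | H) works out to: P(data | bag A) = (5/12)(7/11)(4/10) = 7/66; P(data | bag B) = (7/9)(2/8)(6/7) = 1/6; P(data | bag C) = (4/6)(2/5)(3/4) = 1/5.
The prior-weighted likelihoods are 1/3 · 7/66 = 7/198, 1/3 · 1/6 = 1/18, 1/3 · 1/5 = 1/15; summing to 26/165.
Hence P(bag A | data) = (7/198) / (26/165) = 35/156.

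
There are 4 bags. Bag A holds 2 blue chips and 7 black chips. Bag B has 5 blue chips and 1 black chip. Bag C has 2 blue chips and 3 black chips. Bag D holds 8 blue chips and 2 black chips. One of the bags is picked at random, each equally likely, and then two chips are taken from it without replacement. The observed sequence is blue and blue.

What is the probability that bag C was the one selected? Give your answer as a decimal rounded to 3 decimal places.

0.071

Under each hypothesis, the probability of the observed sequence is: P(data | bag A) = (2/9)(1/8) = 1/36; P(data | bag B) = (5/6)(4/5) = 2/3; P(data | bag C) = (2/5)(1/4) = 1/10; P(data | bag D) = (8/10)(7/9) = 28/45.
Multiplying each by its prior: 1/4 · 1/36 = 1/144, 1/4 · 2/3 = 1/6, 1/4 · 1/10 = 1/40, 1/4 · 28/45 = 7/45; summing to 17/48.
Hence P(bag C | data) = (1/40) / (17/48) = 6/85.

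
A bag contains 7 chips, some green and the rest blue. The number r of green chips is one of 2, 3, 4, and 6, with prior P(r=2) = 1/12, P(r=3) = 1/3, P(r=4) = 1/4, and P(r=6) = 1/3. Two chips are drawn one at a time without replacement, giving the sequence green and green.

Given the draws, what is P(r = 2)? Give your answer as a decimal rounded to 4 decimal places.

The likelihood of the observed sequence under each hypothesis: P(data | r = 2) = (2/7)(1/6) = 1/21; P(data | r = 3) = (3/7)(2/6) = 1/7; P(data | r = 4) = (4/7)(3/6) = 2/7; P(data | r = 6) = (6/7)(5/6) = 5/7.
Multiplying each by its prior: 1/12 · 1/21 = 1/252, 1/3 · 1/7 = 1/21, 1/4 · 2/7 = 1/14, 1/3 · 5/7 = 5/21; summing to 13/36.
Therefore the posterior P(r = 2 | data) = (1/252) / (13/36) = 1/91.

0.0110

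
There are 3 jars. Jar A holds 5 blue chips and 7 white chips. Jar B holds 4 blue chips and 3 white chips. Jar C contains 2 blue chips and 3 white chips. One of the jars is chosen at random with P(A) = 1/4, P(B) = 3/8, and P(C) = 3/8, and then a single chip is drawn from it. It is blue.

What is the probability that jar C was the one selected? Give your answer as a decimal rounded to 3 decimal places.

Compute the likelihood of this draw for each case: P(data | jar A) = (5/12) = 0.41667; P(data | jar B) = (4/7) = 0.57143; P(data | jar C) = (2/5) = 0.4.
Weighting by the prior gives 1/4 · 0.41667 = 0.10417, 3/8 · 0.57143 = 0.21429, 3/8 · 0.4 = 0.15; with total 0.46845.
So P(jar C | data) = (0.15) / (0.46845) = 0.3202.

0.320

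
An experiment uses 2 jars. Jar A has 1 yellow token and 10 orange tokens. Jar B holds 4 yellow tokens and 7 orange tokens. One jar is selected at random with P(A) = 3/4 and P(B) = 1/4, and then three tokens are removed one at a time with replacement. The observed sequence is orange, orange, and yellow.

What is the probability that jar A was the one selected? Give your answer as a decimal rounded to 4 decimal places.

For each hypothesis, P(data | H) works out to: P(data | jar A) = (10/11)(10/11)(1/11) = 0.075131; P(data | jar B) = (7/11)(7/11)(4/11) = 0.14726.
Multiplying each by its prior: 3/4 · 0.075131 = 0.056349, 1/4 · 0.14726 = 0.036814; these sum to 0.093163.
By Bayes' rule, P(jar A | data) = (0.056349) / (0.093163) = 0.60484.

0.6048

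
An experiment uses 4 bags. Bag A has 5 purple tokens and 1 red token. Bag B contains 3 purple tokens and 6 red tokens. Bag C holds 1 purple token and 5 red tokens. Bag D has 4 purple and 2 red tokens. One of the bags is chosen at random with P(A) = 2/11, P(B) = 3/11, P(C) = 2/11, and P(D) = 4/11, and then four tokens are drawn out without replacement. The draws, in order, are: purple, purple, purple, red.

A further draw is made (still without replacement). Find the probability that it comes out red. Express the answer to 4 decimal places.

0.3351

Compute the likelihood of the observed sequence for each case: P(data | bag A) = (5/6)(4/5)(3/4)(1/3) = 0.16667; P(data | bag B) = (3/9)(2/8)(1/7)(6/6) = 0.011905; P(data | bag C) = (1/6)(0/5) = 0; P(data | bag D) = (4/6)(3/5)(2/4)(2/3) = 0.13333.
Weighting by the prior gives 2/11 · 0.16667 = 0.030303, 3/11 · 0.011905 = 0.0032468, 2/11 · 0 = 0, 4/11 · 0.13333 = 0.048485; with total 0.082035.
Dividing through by the total gives posterior P(bag A | data) = 0.36939, P(bag B | data) = 0.039578, P(bag C | data) = 0, P(bag D | data) = 0.59103.
Averaging over the posterior, P(red next | data) = (0)(0.36939) + (1)(0.039578) + (1/2)(0.59103) = 0.33509.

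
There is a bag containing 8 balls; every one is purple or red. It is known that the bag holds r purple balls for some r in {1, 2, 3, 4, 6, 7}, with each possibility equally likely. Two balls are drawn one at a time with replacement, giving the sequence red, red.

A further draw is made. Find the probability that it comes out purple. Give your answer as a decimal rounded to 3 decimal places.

Compute the likelihood of the observed sequence for each case: P(data | r = 1) = (7/8)(7/8) = 49/64; P(data | r = 2) = (6/8)(6/8) = 9/16; P(data | r = 3) = (5/8)(5/8) = 25/64; P(data | r = 4) = (4/8)(4/8) = 1/4; P(data | r = 6) = (2/8)(2/8) = 1/16; P(data | r = 7) = (1/8)(1/8) = 1/64.
Multiplying each by its prior: 1/6 · 49/64 = 49/384, 1/6 · 9/16 = 3/32, 1/6 · 25/64 = 25/384, 1/6 · 1/4 = 1/24, 1/6 · 1/16 = 1/96, 1/6 · 1/64 = 1/384; summing to 131/384.
Normalising, the posterior is P(r = 1 | data) = 0.37405, P(r = 2 | data) = 0.27481, P(r = 3 | data) = 0.19084, P(r = 4 | data) = 0.12214, P(r = 6 | data) = 0.030534, P(r = 7 | data) = 0.0076336.
Averaging over the posterior, P(purple next | data) = (1/8)(0.37405) + (1/4)(0.27481) + (3/8)(0.19084) + (1/2)(0.12214) + (3/4)(0.030534) + (7/8)(0.0076336) = 0.27767.

0.278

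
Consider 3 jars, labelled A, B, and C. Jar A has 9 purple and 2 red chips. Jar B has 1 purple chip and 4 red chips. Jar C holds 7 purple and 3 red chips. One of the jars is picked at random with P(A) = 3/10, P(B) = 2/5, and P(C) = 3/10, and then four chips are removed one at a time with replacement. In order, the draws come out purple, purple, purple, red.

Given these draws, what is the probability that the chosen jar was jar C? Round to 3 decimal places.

For each hypothesis, P(data | H) works out to: P(data | jar A) = (9/11)(9/11)(9/11)(2/11) = 0.099583; P(data | jar B) = (1/5)(1/5)(1/5)(4/5) = 0.0064; P(data | jar C) = (7/10)(7/10)(7/10)(3/10) = 0.1029.
Weighting by the prior gives 3/10 · 0.099583 = 0.029875, 2/5 · 0.0064 = 0.00256, 3/10 · 0.1029 = 0.03087; with total 0.063305.
By Bayes' rule, P(jar C | data) = (0.03087) / (0.063305) = 0.48764.

0.488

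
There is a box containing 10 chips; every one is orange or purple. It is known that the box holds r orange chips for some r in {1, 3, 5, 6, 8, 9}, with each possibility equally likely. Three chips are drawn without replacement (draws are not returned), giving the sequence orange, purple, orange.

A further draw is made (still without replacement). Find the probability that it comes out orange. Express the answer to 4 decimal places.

For each hypothesis, P(data | H) works out to: P(data | r = 1) = (1/10)(9/9)(0/8) = 0; P(data | r = 3) = (3/10)(7/9)(2/8) = 0.058333; P(data | r = 5) = (5/10)(5/9)(4/8) = 0.13889; P(data | r = 6) = (6/10)(4/9)(5/8) = 0.16667; P(data | r = 8) = (8/10)(2/9)(7/8) = 0.15556; P(data | r = 9) = (9/10)(1/9)(8/8) = 0.1.
Multiplying each by its prior: 1/6 · 0 = 0, 1/6 · 0.058333 = 0.0097222, 1/6 · 0.13889 = 0.023148, 1/6 · 0.16667 = 0.027778, 1/6 · 0.15556 = 0.025926, 1/6 · 0.1 = 0.016667; summing to 0.10324.
The posterior is then P(r = 1 | data) = 0, P(r = 3 | data) = 0.09417, P(r = 5 | data) = 0.22422, P(r = 6 | data) = 0.26906, P(r = 8 | data) = 0.25112, P(r = 9 | data) = 0.16143.
Averaging over the posterior, P(orange next | data) = (1/7)(0.09417) + (3/7)(0.22422) + (4/7)(0.26906) + (6/7)(0.25112) + (1)(0.16143) = 0.63997.

0.6400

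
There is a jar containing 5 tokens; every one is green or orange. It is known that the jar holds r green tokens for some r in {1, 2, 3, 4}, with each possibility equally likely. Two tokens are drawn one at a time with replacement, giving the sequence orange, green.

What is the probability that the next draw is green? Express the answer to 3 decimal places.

0.500

Compute the likelihood of the observed sequence for each case: P(data | r = 1) = (4/5)(1/5) = 4/25; P(data | r = 2) = (3/5)(2/5) = 6/25; P(data | r = 3) = (2/5)(3/5) = 6/25; P(data | r = 4) = (1/5)(4/5) = 4/25.
Multiplying each by its prior: 1/4 · 4/25 = 1/25, 1/4 · 6/25 = 3/50, 1/4 · 6/25 = 3/50, 1/4 · 4/25 = 1/25; with total 1/5.
Dividing through by the total gives posterior P(r = 1 | data) = 1/5, P(r = 2 | data) = 3/10, P(r = 3 | data) = 3/10, P(r = 4 | data) = 1/5.
So P(green next | data) = Σ P(green next | H) P(H | data) = (1/5)(1/5) + (2/5)(3/10) + (3/5)(3/10) + (4/5)(1/5) = 1/2.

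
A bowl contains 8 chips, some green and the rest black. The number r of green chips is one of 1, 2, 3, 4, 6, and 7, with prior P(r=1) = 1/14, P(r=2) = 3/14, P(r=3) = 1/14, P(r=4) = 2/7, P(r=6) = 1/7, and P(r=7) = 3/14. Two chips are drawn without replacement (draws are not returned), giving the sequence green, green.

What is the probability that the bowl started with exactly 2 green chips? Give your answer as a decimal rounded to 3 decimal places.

For each hypothesis, P(data | H) works out to: P(data | r = 1) = (1/8)(0/7) = 0; P(data | r = 2) = (2/8)(1/7) = 1/28; P(data | r = 3) = (3/8)(2/7) = 3/28; P(data | r = 4) = (4/8)(3/7) = 3/14; P(data | r = 6) = (6/8)(5/7) = 15/28; P(data | r = 7) = (7/8)(6/7) = 3/4.
Weighting by the prior gives 1/14 · 0 = 0, 3/14 · 1/28 = 3/392, 1/14 · 3/28 = 3/392, 2/7 · 3/14 = 3/49, 1/7 · 15/28 = 15/196, 3/14 · 3/4 = 9/56; with total 123/392.
By Bayes' rule, P(r = 2 | data) = (3/392) / (123/392) = 1/41.

0.024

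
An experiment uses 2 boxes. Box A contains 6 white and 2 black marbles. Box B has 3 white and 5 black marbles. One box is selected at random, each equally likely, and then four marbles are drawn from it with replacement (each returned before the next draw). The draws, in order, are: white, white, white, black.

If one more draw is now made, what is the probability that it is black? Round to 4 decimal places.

Compute the likelihood of the observed sequence for each case: P(data | box A) = (6/8)(6/8)(6/8)(2/8) = 0.10547; P(data | box B) = (3/8)(3/8)(3/8)(5/8) = 0.032959.
Multiplying each by its prior: 1/2 · 0.10547 = 0.052734, 1/2 · 0.032959 = 0.016479; summing to 0.069214.
Dividing through by the total gives posterior P(box A | data) = 0.7619, P(box B | data) = 0.2381.
The predictive probability is P(black next | data) = (1/4)(0.7619) + (5/8)(0.2381) = 0.33929.

0.3393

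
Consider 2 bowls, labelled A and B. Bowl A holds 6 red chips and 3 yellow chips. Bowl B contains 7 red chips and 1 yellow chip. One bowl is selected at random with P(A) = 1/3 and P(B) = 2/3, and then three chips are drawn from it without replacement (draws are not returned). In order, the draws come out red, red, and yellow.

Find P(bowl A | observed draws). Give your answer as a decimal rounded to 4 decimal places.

Compute the likelihood of the observed sequence for each case: P(data | bowl A) = (6/9)(5/8)(3/7) = 5/28; P(data | bowl B) = (7/8)(6/7)(1/6) = 1/8.
Multiplying each by its prior: 1/3 · 5/28 = 5/84, 2/3 · 1/8 = 1/12; these sum to 1/7.
By Bayes' rule, P(bowl A | data) = (5/84) / (1/7) = 5/12.

0.4167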